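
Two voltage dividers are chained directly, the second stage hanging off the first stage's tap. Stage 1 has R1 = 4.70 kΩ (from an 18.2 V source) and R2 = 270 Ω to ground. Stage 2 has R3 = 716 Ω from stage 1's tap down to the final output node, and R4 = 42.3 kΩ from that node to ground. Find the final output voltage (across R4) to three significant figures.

Stage 2 presents R3+R4 = 43020 Ω as a load on stage 1's tap.
Stage 1's lower leg becomes R2‖(R3+R4) = 268.3 Ω, so V_mid = 18.2 × 268.3/4968 = 0.9829 V.
Stage 2 is itself unloaded: V_out = V_mid × R4/(R3+R4) = 0.9829 × 42300/43020 = 0.967 V.

V_out ≈ 0.967 V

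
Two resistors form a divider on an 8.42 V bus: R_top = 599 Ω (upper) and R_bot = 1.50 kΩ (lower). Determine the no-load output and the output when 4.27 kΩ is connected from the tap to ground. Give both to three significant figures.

Unloaded: 6.02 V; loaded: 5.47 V

Open-circuit: V = 8.42 × 1500/(599 + 1500) = 6.02 V.
With the load, R_bot becomes R_bot‖R_L = 1110 Ω, so V = 8.42 × 1110/1709 = 5.47 V.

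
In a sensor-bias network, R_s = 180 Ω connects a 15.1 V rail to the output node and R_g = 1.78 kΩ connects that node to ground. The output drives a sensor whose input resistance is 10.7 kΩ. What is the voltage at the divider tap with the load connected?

V_out ≈ 13.5 V

The load sits in parallel with R_g: R_g‖R_L = (1780 × 10700) / (1780 + 10700) = 1526 Ω.
V_out = 15.1 × 1526 / (180 + 1526) = 15.1 × 1526/1706 = 13.5 V.
(Unloaded it would have been 13.7 V.)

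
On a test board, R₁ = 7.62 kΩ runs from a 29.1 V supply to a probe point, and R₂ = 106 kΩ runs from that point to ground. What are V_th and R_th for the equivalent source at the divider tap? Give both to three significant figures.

V_th = 27.1 V, R_th = 7.11 kΩ

V_th is the open-circuit tap voltage: 29.1 × 106/(7.62 + 106) = 27.1 V.
With the supply zeroed, R₁ and R₂ appear in parallel from the tap: R_th = R₁‖R₂ = (7.62 × 106)/113.6 = 7.11 kΩ.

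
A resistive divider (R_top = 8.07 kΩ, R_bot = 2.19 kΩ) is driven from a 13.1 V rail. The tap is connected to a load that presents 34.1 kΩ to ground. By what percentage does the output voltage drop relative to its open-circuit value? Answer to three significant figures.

The divider's output (Thévenin) resistance is R_top‖R_bot = 1.723 kΩ.
Fractional drop under load = R_th/(R_th + R_L) = 1.723 / (1.723 + 34.1) = 0.04809.
So the output falls by 4.81 %.

4.81 %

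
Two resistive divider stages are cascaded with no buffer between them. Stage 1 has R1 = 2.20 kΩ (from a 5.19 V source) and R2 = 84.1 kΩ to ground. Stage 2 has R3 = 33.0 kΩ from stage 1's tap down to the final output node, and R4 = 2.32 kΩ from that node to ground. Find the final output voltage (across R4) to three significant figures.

Stage 2 presents R3+R4 = 35.32 kΩ as a load on stage 1's tap.
Stage 1's lower leg becomes R2‖(R3+R4) = 24.87 kΩ, so V_mid = 5.19 × 24.87/27.07 = 4.768 V.
Stage 2 is itself unloaded: V_out = V_mid × R4/(R3+R4) = 4.768 × 2.32/35.32 = 0.313 V.

V_out ≈ 0.313 V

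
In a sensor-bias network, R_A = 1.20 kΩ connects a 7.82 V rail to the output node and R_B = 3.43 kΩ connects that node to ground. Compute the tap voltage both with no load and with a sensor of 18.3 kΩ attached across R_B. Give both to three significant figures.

Unloaded: 5.79 V; loaded: 5.52 V

Open-circuit: V = 7.82 × 3.43/(1.20 + 3.43) = 5.79 V.
With the load, R_B becomes R_B‖R_L = 2.889 kΩ, so V = 7.82 × 2.889/4.089 = 5.52 V.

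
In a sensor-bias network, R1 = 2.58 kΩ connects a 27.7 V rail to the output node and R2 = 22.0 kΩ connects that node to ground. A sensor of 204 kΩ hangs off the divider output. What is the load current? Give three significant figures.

R2‖R_L = 19.86 kΩ; V_out = 27.7 × 19.86/22.44 = 24.52 V.
I_L = V_out / R_L = 24.52 / 204 kΩ = 0.120 mA.

I_L ≈ 0.120 mA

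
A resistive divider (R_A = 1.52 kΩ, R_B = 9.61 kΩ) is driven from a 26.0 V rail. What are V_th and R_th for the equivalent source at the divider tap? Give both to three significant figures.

V_th = 22.4 V, R_th = 1.31 kΩ

V_th is the open-circuit tap voltage: 26.0 × 9.61/(1.52 + 9.61) = 22.4 V.
With the supply zeroed, R_A and R_B appear in parallel from the tap: R_th = R_A‖R_B = (1.52 × 9.61)/11.13 = 1.31 kΩ.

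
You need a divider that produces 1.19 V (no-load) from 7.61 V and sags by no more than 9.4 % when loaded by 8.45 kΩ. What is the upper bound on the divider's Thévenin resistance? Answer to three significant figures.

R_th ≤ 877 Ω

Loading drop = R_th/(R_th + R_L) ≤ 0.0940, so R_th ≤ R_L · ε/(1−ε) = 8.45 kΩ × 0.0940/0.9060 = 877 Ω.
(Any R1, R2 with R2/(R1+R2) = 0.156 and R1‖R2 ≤ 877 Ω will meet the spec.)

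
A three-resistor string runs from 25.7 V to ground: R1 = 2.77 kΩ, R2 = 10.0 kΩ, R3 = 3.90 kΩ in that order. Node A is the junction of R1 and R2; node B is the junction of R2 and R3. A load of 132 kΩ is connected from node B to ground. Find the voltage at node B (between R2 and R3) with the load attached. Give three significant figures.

At node B, R3 is in parallel with the load: R3‖R_L = 3.788 kΩ.
Below node A the resistance is R2 + (R3‖R_L) = 13.79 kΩ, so V_A = 25.7 × 13.79/16.56 = 21.40 V.
Then V_B = V_A × (R3‖R_L)/(R2 + R3‖R_L) = 21.40 × 3.788/13.79 = 5.88 V.

V ≈ 5.88 V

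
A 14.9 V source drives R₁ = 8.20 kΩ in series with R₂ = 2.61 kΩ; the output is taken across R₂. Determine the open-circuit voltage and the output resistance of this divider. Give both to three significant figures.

V_th = 3.60 V, R_th = 1.98 kΩ

V_th is the open-circuit tap voltage: 14.9 × 2.61/(8.20 + 2.61) = 3.60 V.
With the supply zeroed, R₁ and R₂ appear in parallel from the tap: R_th = R₁‖R₂ = (8.20 × 2.61)/10.81 = 1.98 kΩ.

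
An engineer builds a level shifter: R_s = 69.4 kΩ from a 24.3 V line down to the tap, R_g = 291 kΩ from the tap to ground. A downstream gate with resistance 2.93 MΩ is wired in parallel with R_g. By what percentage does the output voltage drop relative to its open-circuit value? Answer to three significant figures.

1.88 %

The divider's output (Thévenin) resistance is R_s‖R_g = 56.04 kΩ.
Fractional drop under load = R_th/(R_th + R_L) = 56.04 / (56.04 + 2930) = 0.01877.
So the output falls by 1.88 %.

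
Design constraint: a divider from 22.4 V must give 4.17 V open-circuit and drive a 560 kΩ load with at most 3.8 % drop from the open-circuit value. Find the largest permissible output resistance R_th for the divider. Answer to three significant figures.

Loading drop = R_th/(R_th + R_L) ≤ 0.0380, so R_th ≤ R_L · ε/(1−ε) = 560 kΩ × 0.0380/0.9620 = 22.1 kΩ.

R_th ≤ 22.1 kΩ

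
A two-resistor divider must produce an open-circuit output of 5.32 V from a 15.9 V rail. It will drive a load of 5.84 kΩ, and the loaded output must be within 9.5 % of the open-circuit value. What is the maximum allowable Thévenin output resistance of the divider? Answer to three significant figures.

Loading drop = R_th/(R_th + R_L) ≤ 0.0950, so R_th ≤ R_L · ε/(1−ε) = 5.84 kΩ × 0.0950/0.9050 = 613 Ω.

R_th ≤ 613 Ω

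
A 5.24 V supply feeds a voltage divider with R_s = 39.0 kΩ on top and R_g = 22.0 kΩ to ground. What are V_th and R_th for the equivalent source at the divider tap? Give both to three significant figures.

V_th = 1.89 V, R_th = 14.1 kΩ

V_th is the open-circuit tap voltage: 5.24 × 22.0/(39.0 + 22.0) = 1.89 V.
With the supply zeroed, R_s and R_g appear in parallel from the tap: R_th = R_s‖R_g = (39.0 × 22.0)/61.00 = 14.1 kΩ.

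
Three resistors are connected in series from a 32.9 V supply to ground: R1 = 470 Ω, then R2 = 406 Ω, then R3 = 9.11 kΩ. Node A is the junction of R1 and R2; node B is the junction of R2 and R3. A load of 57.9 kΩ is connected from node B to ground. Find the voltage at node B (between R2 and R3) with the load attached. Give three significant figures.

V ≈ 29.6 V

At node B, R3 is in parallel with the load: R3‖R_L = 7871 Ω.
Below node A the resistance is R2 + (R3‖R_L) = 8277 Ω, so V_A = 32.9 × 8277/8747 = 31.13 V.
Then V_B = V_A × (R3‖R_L)/(R2 + R3‖R_L) = 31.13 × 7871/8277 = 29.6 V.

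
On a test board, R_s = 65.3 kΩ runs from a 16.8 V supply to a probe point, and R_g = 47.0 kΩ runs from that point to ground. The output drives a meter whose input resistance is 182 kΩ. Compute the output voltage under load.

V_out ≈ 6.11 V

The load sits in parallel with R_g: R_g‖R_L = (47.0 × 182) / (47.0 + 182) = 37.35 kΩ.
V_out = 16.8 × 37.35 / (65.3 + 37.35) = 16.8 × 37.35/102.7 = 6.11 V.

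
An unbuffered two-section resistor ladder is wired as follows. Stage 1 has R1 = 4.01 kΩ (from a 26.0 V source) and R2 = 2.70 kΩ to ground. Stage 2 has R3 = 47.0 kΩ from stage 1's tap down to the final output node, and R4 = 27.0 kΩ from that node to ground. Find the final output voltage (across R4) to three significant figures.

Stage 2 presents R3+R4 = 74.00 kΩ as a load on stage 1's tap.
Stage 1's lower leg becomes R2‖(R3+R4) = 2.605 kΩ, so V_mid = 26.0 × 2.605/6.615 = 10.24 V.
Stage 2 is itself unloaded: V_out = V_mid × R4/(R3+R4) = 10.24 × 27.0/74.00 = 3.74 V.

V_out ≈ 3.74 V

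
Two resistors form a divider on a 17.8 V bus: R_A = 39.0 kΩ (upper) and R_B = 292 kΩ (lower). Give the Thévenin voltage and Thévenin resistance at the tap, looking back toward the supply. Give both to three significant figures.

V_th is the open-circuit tap voltage: 17.8 × 292/(39.0 + 292) = 15.7 V.
With the supply zeroed, R_A and R_B appear in parallel from the tap: R_th = R_A‖R_B = (39.0 × 292)/331.0 = 34.4 kΩ.

V_th = 15.7 V, R_th = 34.4 kΩ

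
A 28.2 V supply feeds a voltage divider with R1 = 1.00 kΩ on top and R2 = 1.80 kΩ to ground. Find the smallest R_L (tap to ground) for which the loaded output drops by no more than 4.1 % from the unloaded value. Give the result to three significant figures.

Output resistance R_th = R1‖R2 = (1000 × 1800)/2800 = 642.9 Ω.
The fractional drop is R_th/(R_th + R_L); requiring this ≤ 0.0410 gives R_L ≥ R_th(1/0.0410 − 1) = 642.9 × 23.39 = 15.0 kΩ.

R_L(min) ≈ 15.0 kΩ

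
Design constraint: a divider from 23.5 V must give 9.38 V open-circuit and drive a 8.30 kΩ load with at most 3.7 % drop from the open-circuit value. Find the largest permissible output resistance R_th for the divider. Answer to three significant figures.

R_th ≤ 319 Ω

Loading drop = R_th/(R_th + R_L) ≤ 0.0370, so R_th ≤ R_L · ε/(1−ε) = 8.30 kΩ × 0.0370/0.9630 = 319 Ω.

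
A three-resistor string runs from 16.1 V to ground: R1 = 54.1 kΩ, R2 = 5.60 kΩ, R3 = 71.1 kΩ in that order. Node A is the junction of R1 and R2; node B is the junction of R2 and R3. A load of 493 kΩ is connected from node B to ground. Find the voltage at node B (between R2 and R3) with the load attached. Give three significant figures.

At node B, R3 is in parallel with the load: R3‖R_L = 62.14 kΩ.
Below node A the resistance is R2 + (R3‖R_L) = 67.74 kΩ, so V_A = 16.1 × 67.74/121.8 = 8.951 V.
Then V_B = V_A × (R3‖R_L)/(R2 + R3‖R_L) = 8.951 × 62.14/67.74 = 8.21 V.

V ≈ 8.21 V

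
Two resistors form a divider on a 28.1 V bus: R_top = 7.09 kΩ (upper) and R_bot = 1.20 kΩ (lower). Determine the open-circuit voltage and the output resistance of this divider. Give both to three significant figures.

V_th = 4.07 V, R_th = 1.03 kΩ

V_th is the open-circuit tap voltage: 28.1 × 1.20/(7.09 + 1.20) = 4.07 V.
With the supply zeroed, R_top and R_bot appear in parallel from the tap: R_th = R_top‖R_bot = (7.09 × 1.20)/8.290 = 1.03 kΩ.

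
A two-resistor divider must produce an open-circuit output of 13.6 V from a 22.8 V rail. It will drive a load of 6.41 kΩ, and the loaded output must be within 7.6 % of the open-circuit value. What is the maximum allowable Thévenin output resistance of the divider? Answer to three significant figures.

Loading drop = R_th/(R_th + R_L) ≤ 0.0760, so R_th ≤ R_L · ε/(1−ε) = 6.41 kΩ × 0.0760/0.9240 = 527 Ω.

R_th ≤ 527 Ω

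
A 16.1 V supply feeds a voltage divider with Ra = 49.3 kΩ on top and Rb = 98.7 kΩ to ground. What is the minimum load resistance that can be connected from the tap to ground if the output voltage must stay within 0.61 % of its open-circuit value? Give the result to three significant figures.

R_L(min) ≈ 5.36 MΩ

Output resistance R_th = Ra‖Rb = (49.3 × 98.7)/148.0 = 32.88 kΩ.
The fractional drop is R_th/(R_th + R_L); requiring this ≤ 0.00610 gives R_L ≥ R_th(1/0.00610 − 1) = 32.88 × 162.9 = 5.36 MΩ.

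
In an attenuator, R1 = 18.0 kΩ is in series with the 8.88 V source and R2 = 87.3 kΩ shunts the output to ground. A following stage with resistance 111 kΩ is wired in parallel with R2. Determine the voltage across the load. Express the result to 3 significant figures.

The load sits in parallel with R2: R2‖R_L = (87.3 × 111) / (87.3 + 111) = 48.87 kΩ.
V_out = 8.88 × 48.87 / (18.0 + 48.87) = 8.88 × 48.87/66.87 = 6.49 V.

V_out ≈ 6.49 V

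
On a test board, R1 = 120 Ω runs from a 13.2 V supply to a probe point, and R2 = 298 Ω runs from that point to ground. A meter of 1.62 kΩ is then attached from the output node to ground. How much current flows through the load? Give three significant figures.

R2‖R_L = 251.7 Ω; V_out = 13.2 × 251.7/371.7 = 8.938 V.
I_L = V_out / R_L = 8.938 / 1.62 kΩ = 5.52 mA.

I_L ≈ 5.52 mA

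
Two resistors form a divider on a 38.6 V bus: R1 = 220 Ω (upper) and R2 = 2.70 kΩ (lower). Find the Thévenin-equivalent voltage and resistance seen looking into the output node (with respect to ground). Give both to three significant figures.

V_th = 35.7 V, R_th = 203 Ω

V_th is the open-circuit tap voltage: 38.6 × 2700/(220 + 2700) = 35.7 V.
With the supply zeroed, R1 and R2 appear in parallel from the tap: R_th = R1‖R2 = (220 × 2700)/2920 = 203 Ω.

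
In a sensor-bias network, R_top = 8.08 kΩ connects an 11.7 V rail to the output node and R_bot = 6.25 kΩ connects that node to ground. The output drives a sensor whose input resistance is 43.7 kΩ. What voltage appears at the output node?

The load sits in parallel with R_bot: R_bot‖R_L = (6.25 × 43.7) / (6.25 + 43.7) = 5.468 kΩ.
V_out = 11.7 × 5.468 / (8.08 + 5.468) = 11.7 × 5.468/13.55 = 4.72 V.
(Unloaded it would have been 5.10 V.)

V_out ≈ 4.72 V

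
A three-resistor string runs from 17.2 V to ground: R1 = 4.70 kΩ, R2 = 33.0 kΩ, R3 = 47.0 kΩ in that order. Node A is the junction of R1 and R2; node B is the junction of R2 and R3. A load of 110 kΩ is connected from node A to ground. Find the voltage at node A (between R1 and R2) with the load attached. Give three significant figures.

V ≈ 15.6 V

Below node A the series string R2+R3 = 80.00 kΩ sits in parallel with the 110 kΩ load: 46.32 kΩ.
V_A = 17.2 × 46.32/(4.70 + 46.32) = 15.6 V.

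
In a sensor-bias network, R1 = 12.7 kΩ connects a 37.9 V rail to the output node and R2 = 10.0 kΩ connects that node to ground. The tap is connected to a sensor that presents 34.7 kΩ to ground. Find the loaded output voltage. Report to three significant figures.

V_out ≈ 14.4 V

The load sits in parallel with R2: R2‖R_L = (10.0 × 34.7) / (10.0 + 34.7) = 7.763 kΩ.
V_out = 37.9 × 7.763 / (12.7 + 7.763) = 37.9 × 7.763/20.46 = 14.4 V.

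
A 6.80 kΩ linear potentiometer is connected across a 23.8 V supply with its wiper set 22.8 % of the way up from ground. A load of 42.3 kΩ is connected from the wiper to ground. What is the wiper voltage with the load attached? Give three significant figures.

The wiper splits the pot into (1−α)R = 5.250 kΩ above and αR = 1.550 kΩ below.
Lower section ‖ load = 1.496 kΩ.
V_wiper = 23.8 × 1.496/(5.250 + 1.496) = 5.28 V.

V ≈ 5.28 V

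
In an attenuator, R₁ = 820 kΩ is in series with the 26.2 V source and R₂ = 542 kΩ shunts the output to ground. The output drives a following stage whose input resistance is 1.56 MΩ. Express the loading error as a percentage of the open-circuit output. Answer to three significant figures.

17.3 %

Unloaded V = 26.2 × 542/1362 = 10.43 V.
Loaded: R₂‖R_L = 402.2 kΩ, giving V = 26.2 × 402.2/1222 = 8.623 V.
Drop = (10.43 − 8.623) / 10.43 = 17.3 %.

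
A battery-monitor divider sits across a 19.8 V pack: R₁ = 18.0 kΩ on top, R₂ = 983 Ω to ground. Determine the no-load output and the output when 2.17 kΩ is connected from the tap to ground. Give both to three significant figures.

Open-circuit: V = 19.8 × 983/(18000 + 983) = 1.03 V.
With the load, R₂ becomes R₂‖R_L = 676.5 Ω, so V = 19.8 × 676.5/18680 = 0.717 V.

Unloaded: 1.03 V; loaded: 0.717 V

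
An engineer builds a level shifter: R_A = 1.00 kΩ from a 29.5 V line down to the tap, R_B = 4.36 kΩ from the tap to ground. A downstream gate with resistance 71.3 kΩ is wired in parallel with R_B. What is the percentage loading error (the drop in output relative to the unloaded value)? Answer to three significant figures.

The divider's output (Thévenin) resistance is R_A‖R_B = 0.8134 kΩ.
Fractional drop under load = R_th/(R_th + R_L) = 0.8134 / (0.8134 + 71.3) = 0.01128.
So the output falls by 1.13 %.

1.13 %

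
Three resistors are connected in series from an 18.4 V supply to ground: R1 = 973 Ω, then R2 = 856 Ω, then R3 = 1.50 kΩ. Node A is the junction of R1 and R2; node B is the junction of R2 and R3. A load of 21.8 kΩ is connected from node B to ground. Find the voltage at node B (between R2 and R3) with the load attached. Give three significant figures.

At node B, R3 is in parallel with the load: R3‖R_L = 1403 Ω.
Below node A the resistance is R2 + (R3‖R_L) = 2259 Ω, so V_A = 18.4 × 2259/3232 = 12.86 V.
Then V_B = V_A × (R3‖R_L)/(R2 + R3‖R_L) = 12.86 × 1403/2259 = 7.99 V.

V ≈ 7.99 V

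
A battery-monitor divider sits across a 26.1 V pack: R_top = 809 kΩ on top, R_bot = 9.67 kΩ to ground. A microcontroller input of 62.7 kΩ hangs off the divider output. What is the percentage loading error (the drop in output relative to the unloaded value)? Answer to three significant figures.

Unloaded V = 26.1 × 9.67/818.7 = 0.30829 V.
Loaded: R_bot‖R_L = 8.378 kΩ, giving V = 26.1 × 8.378/817.4 = 0.26752 V.
Drop = (0.30829 − 0.26752) / 0.30829 = 13.2 %.

13.2 %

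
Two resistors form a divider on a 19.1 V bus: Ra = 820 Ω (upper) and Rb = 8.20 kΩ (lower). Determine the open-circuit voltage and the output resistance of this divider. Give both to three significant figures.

V_th is the open-circuit tap voltage: 19.1 × 8200/(820 + 8200) = 17.4 V.
With the supply zeroed, Ra and Rb appear in parallel from the tap: R_th = Ra‖Rb = (820 × 8200)/9020 = 745 Ω.

V_th = 17.4 V, R_th = 745 Ω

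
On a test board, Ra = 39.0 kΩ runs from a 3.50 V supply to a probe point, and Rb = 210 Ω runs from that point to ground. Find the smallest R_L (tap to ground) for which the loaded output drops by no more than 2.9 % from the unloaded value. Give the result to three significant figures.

Output resistance R_th = Ra‖Rb = (39000 × 210)/39210 = 208.9 Ω.
The fractional drop is R_th/(R_th + R_L); requiring this ≤ 0.0290 gives R_L ≥ R_th(1/0.0290 − 1) = 208.9 × 33.48 = 6.99 kΩ.

R_L(min) ≈ 6.99 kΩ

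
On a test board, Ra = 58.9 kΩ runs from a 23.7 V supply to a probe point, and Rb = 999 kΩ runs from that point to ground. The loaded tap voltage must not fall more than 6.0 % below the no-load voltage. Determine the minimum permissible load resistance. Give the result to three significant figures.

R_L(min) ≈ 871 kΩ

Output resistance R_th = Ra‖Rb = (58.9 × 999)/1058 = 55.62 kΩ.
The fractional drop is R_th/(R_th + R_L); requiring this ≤ 0.0600 gives R_L ≥ R_th(1/0.0600 − 1) = 55.62 × 15.67 = 871 kΩ.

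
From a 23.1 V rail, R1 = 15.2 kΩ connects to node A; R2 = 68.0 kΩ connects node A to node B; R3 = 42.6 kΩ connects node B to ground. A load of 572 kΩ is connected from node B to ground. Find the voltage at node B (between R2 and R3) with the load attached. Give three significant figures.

V ≈ 7.46 V

At node B, R3 is in parallel with the load: R3‖R_L = 39.65 kΩ.
Below node A the resistance is R2 + (R3‖R_L) = 107.6 kΩ, so V_A = 23.1 × 107.6/122.8 = 20.24 V.
Then V_B = V_A × (R3‖R_L)/(R2 + R3‖R_L) = 20.24 × 39.65/107.6 = 7.46 V.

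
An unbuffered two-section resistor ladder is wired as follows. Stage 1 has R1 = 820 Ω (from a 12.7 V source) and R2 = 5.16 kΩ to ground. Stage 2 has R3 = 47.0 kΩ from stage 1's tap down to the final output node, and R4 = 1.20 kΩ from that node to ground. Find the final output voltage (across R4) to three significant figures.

Stage 2 presents R3+R4 = 48200 Ω as a load on stage 1's tap.
Stage 1's lower leg becomes R2‖(R3+R4) = 4661 Ω, so V_mid = 12.7 × 4661/5481 = 10.80 V.
Stage 2 is itself unloaded: V_out = V_mid × R4/(R3+R4) = 10.80 × 1200/48200 = 0.269 V.

V_out ≈ 0.269 V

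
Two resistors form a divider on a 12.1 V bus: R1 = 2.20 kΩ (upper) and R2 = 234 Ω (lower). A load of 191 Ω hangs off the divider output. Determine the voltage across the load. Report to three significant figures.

The load sits in parallel with R2: R2‖R_L = (234 × 191) / (234 + 191) = 105.2 Ω.
V_out = 12.1 × 105.2 / (2200 + 105.2) = 12.1 × 105.2/2305 = 0.552 V.

V_out ≈ 0.552 V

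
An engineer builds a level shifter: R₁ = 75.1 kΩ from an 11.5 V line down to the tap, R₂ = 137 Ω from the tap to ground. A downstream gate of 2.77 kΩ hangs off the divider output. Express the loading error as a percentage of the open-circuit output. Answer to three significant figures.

4.70 %

The divider's output (Thévenin) resistance is R₁‖R₂ = 136.8 Ω.
Fractional drop under load = R_th/(R_th + R_L) = 136.8 / (136.8 + 2770) = 0.04705.
So the output falls by 4.70 %.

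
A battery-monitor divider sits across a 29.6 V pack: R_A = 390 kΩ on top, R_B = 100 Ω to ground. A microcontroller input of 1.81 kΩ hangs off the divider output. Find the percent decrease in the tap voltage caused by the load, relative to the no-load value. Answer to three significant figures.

The divider's output (Thévenin) resistance is R_A‖R_B = 99.97 Ω.
Fractional drop under load = R_th/(R_th + R_L) = 99.97 / (99.97 + 1810) = 0.05234.
So the output falls by 5.23 %.

5.23 %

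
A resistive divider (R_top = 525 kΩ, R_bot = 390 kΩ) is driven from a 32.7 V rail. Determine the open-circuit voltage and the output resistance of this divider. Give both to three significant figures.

V_th is the open-circuit tap voltage: 32.7 × 390/(525 + 390) = 13.9 V.
With the supply zeroed, R_top and R_bot appear in parallel from the tap: R_th = R_top‖R_bot = (525 × 390)/915.0 = 224 kΩ.

V_th = 13.9 V, R_th = 224 kΩ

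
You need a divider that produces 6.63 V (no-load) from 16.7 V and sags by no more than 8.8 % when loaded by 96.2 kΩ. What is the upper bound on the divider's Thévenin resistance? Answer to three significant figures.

Loading drop = R_th/(R_th + R_L) ≤ 0.0880, so R_th ≤ R_L · ε/(1−ε) = 96.2 kΩ × 0.0880/0.9120 = 9.28 kΩ.
(Any R1, R2 with R2/(R1+R2) = 0.397 and R1‖R2 ≤ 9.28 kΩ will meet the spec.)

R_th ≤ 9.28 kΩ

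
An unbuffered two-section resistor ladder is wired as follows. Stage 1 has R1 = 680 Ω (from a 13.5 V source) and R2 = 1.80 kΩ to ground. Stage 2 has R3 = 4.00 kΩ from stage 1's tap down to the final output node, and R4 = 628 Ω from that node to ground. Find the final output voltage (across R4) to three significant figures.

Stage 2 presents R3+R4 = 4628 Ω as a load on stage 1's tap.
Stage 1's lower leg becomes R2‖(R3+R4) = 1296 Ω, so V_mid = 13.5 × 1296/1976 = 8.854 V.
Stage 2 is itself unloaded: V_out = V_mid × R4/(R3+R4) = 8.854 × 628/4628 = 1.20 V.

V_out ≈ 1.20 V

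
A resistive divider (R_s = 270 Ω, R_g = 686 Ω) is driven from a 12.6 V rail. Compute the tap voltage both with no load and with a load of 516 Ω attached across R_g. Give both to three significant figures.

Unloaded: 9.04 V; loaded: 6.57 V

Open-circuit: V = 12.6 × 686/(270 + 686) = 9.04 V.
With the load, R_g becomes R_g‖R_L = 294.5 Ω, so V = 12.6 × 294.5/564.5 = 6.57 V.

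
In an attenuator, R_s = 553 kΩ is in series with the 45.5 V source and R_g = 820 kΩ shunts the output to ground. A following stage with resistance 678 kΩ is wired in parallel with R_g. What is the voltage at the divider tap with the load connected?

V_out ≈ 18.3 V

The load sits in parallel with R_g: R_g‖R_L = (820 × 678) / (820 + 678) = 371.1 kΩ.
V_out = 45.5 × 371.1 / (553 + 371.1) = 45.5 × 371.1/924.1 = 18.3 V.
(Unloaded it would have been 27.2 V.)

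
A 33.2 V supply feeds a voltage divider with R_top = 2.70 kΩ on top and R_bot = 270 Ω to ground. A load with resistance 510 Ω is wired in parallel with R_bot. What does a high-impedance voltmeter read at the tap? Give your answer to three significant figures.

V_out ≈ 2.04 V

The load sits in parallel with R_bot: R_bot‖R_L = (270 × 510) / (270 + 510) = 176.5 Ω.
V_out = 33.2 × 176.5 / (2700 + 176.5) = 33.2 × 176.5/2877 = 2.04 V.
(Unloaded it would have been 3.02 V.)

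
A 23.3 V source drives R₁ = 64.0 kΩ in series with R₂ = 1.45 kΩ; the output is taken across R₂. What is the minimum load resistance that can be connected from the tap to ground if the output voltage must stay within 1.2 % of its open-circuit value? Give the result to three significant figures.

Output resistance R_th = R₁‖R₂ = (64.0 × 1.45)/65.45 = 1.418 kΩ.
The fractional drop is R_th/(R_th + R_L); requiring this ≤ 0.0120 gives R_L ≥ R_th(1/0.0120 − 1) = 1.418 × 82.33 = 117 kΩ.

R_L(min) ≈ 117 kΩ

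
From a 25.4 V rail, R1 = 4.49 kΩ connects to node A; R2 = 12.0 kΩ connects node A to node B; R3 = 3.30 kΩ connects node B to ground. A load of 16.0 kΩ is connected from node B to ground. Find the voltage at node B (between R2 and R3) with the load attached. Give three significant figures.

V ≈ 3.61 V

At node B, R3 is in parallel with the load: R3‖R_L = 2.736 kΩ.
Below node A the resistance is R2 + (R3‖R_L) = 14.74 kΩ, so V_A = 25.4 × 14.74/19.23 = 19.47 V.
Then V_B = V_A × (R3‖R_L)/(R2 + R3‖R_L) = 19.47 × 2.736/14.74 = 3.61 V.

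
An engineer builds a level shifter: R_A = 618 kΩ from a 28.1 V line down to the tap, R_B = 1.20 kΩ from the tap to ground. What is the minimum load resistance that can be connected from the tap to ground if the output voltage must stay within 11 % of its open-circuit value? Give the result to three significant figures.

R_L(min) ≈ 9.69 kΩ

Output resistance R_th = R_A‖R_B = (618 × 1.20)/619.2 = 1.198 kΩ.
The fractional drop is R_th/(R_th + R_L); requiring this ≤ 0.110 gives R_L ≥ R_th(1/0.110 − 1) = 1.198 × 8.091 = 9.69 kΩ.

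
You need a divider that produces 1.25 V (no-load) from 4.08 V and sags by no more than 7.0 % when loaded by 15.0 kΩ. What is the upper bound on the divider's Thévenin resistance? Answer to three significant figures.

R_th ≤ 1.13 kΩ

Loading drop = R_th/(R_th + R_L) ≤ 0.0700, so R_th ≤ R_L · ε/(1−ε) = 15.0 kΩ × 0.0700/0.9300 = 1.13 kΩ.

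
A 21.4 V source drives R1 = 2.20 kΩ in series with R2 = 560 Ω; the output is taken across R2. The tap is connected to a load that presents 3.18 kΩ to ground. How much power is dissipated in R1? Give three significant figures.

P ≈ 141 mW

Total resistance from the source is R1 + (R2‖R_L) = 2676 Ω, so I = 21.4/2676 Ω = 7.997 mA.
P = I²·R1 = (7.997 mA)² × 2.20 kΩ = 141 mW.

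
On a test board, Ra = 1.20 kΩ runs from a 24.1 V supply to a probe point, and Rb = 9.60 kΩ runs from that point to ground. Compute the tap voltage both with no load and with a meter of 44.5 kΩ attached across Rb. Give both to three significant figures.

Open-circuit: V = 24.1 × 9.60/(1.20 + 9.60) = 21.4 V.
With the load, Rb becomes Rb‖R_L = 7.896 kΩ, so V = 24.1 × 7.896/9.096 = 20.9 V.

Unloaded: 21.4 V; loaded: 20.9 V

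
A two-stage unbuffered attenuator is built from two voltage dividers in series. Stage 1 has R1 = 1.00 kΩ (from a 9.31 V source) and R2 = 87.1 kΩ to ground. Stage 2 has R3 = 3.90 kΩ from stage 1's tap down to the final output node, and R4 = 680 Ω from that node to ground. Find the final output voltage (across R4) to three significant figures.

Stage 2 presents R3+R4 = 4580 Ω as a load on stage 1's tap.
Stage 1's lower leg becomes R2‖(R3+R4) = 4351 Ω, so V_mid = 9.31 × 4351/5351 = 7.570 V.
Stage 2 is itself unloaded: V_out = V_mid × R4/(R3+R4) = 7.570 × 680/4580 = 1.12 V.

V_out ≈ 1.12 V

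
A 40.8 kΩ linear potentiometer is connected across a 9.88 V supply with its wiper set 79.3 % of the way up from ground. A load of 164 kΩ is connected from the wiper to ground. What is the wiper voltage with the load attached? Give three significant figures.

The wiper splits the pot into (1−α)R = 8.446 kΩ above and αR = 32.35 kΩ below.
Lower section ‖ load = 27.02 kΩ.
V_wiper = 9.88 × 27.02/(8.446 + 27.02) = 7.53 V.

V ≈ 7.53 V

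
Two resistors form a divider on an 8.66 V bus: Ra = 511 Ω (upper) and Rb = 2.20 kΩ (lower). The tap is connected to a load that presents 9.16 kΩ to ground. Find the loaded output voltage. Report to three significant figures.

The load sits in parallel with Rb: Rb‖R_L = (2200 × 9160) / (2200 + 9160) = 1774 Ω.
V_out = 8.66 × 1774 / (511 + 1774) = 8.66 × 1774/2285 = 6.72 V.

V_out ≈ 6.72 V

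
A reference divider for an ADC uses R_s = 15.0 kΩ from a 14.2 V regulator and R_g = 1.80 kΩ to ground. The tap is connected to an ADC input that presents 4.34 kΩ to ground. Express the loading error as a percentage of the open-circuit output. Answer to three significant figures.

27.0 %

The divider's output (Thévenin) resistance is R_s‖R_g = 1.607 kΩ.
Fractional drop under load = R_th/(R_th + R_L) = 1.607 / (1.607 + 4.34) = 0.2702.
So the output falls by 27.0 %.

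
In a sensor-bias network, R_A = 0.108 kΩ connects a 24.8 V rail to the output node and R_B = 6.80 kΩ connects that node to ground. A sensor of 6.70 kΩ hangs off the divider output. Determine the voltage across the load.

V_out ≈ 24.0 V

The load sits in parallel with R_B: R_B‖R_L = (6800 × 6700) / (6800 + 6700) = 3375 Ω.
V_out = 24.8 × 3375 / (108 + 3375) = 24.8 × 3375/3483 = 24.0 V.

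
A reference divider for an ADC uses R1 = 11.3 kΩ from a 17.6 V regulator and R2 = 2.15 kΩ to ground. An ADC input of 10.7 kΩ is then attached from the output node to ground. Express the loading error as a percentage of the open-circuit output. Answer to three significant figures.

14.4 %

The divider's output (Thévenin) resistance is R1‖R2 = 1.806 kΩ.
Fractional drop under load = R_th/(R_th + R_L) = 1.806 / (1.806 + 10.7) = 0.1444.
So the output falls by 14.4 %.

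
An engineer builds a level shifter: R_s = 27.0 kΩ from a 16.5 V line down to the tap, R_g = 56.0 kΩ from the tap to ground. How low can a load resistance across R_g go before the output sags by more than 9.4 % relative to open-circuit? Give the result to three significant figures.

Output resistance R_th = R_s‖R_g = (27.0 × 56.0)/83.00 = 18.22 kΩ.
The fractional drop is R_th/(R_th + R_L); requiring this ≤ 0.0940 gives R_L ≥ R_th(1/0.0940 − 1) = 18.22 × 9.638 = 176 kΩ.

R_L(min) ≈ 176 kΩ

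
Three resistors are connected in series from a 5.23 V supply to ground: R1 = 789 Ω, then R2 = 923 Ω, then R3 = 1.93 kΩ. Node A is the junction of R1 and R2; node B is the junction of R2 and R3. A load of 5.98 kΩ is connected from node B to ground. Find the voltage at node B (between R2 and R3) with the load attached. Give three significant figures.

V ≈ 2.41 V

At node B, R3 is in parallel with the load: R3‖R_L = 1459 Ω.
Below node A the resistance is R2 + (R3‖R_L) = 2382 Ω, so V_A = 5.23 × 2382/3171 = 3.929 V.
Then V_B = V_A × (R3‖R_L)/(R2 + R3‖R_L) = 3.929 × 1459/2382 = 2.41 V.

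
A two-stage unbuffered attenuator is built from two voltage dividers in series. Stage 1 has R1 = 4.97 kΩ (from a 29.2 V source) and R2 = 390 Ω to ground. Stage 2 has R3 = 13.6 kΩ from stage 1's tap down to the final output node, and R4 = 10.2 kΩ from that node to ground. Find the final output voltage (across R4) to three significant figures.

Stage 2 presents R3+R4 = 23800 Ω as a load on stage 1's tap.
Stage 1's lower leg becomes R2‖(R3+R4) = 383.7 Ω, so V_mid = 29.2 × 383.7/5354 = 2.093 V.
Stage 2 is itself unloaded: V_out = V_mid × R4/(R3+R4) = 2.093 × 10200/23800 = 0.897 V.

V_out ≈ 0.897 V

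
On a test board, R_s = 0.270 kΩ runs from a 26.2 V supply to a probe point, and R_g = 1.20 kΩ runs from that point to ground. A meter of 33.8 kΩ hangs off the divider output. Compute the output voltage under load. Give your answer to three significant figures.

The load sits in parallel with R_g: R_g‖R_L = (1200 × 33800) / (1200 + 33800) = 1159 Ω.
V_out = 26.2 × 1159 / (270 + 1159) = 26.2 × 1159/1429 = 21.2 V.
(Unloaded it would have been 21.4 V.)

V_out ≈ 21.2 V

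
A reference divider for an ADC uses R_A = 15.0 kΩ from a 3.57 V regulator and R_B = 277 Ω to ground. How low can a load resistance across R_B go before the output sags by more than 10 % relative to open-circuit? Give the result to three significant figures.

Output resistance R_th = R_A‖R_B = (15000 × 277)/15280 = 272.0 Ω.
The fractional drop is R_th/(R_th + R_L); requiring this ≤ 0.100 gives R_L ≥ R_th(1/0.100 − 1) = 272.0 × 9.000 = 2.45 kΩ.

R_L(min) ≈ 2.45 kΩ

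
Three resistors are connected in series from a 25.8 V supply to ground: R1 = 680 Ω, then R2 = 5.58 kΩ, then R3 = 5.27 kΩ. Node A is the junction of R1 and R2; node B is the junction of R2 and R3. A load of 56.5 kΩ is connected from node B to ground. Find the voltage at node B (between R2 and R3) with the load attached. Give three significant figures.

V ≈ 11.2 V

At node B, R3 is in parallel with the load: R3‖R_L = 4820 Ω.
Below node A the resistance is R2 + (R3‖R_L) = 10400 Ω, so V_A = 25.8 × 10400/11080 = 24.22 V.
Then V_B = V_A × (R3‖R_L)/(R2 + R3‖R_L) = 24.22 × 4820/10400 = 11.2 V.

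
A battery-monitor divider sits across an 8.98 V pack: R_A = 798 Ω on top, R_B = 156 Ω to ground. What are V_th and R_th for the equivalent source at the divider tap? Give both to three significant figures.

V_th is the open-circuit tap voltage: 8.98 × 156/(798 + 156) = 1.47 V.
With the supply zeroed, R_A and R_B appear in parallel from the tap: R_th = R_A‖R_B = (798 × 156)/954.0 = 130 Ω.

V_th = 1.47 V, R_th = 130 Ω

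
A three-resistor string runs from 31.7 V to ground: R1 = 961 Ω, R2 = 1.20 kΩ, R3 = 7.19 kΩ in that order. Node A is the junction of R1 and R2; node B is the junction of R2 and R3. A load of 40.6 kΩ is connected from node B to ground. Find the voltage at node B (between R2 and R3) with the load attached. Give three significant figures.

V ≈ 23.4 V

At node B, R3 is in parallel with the load: R3‖R_L = 6108 Ω.
Below node A the resistance is R2 + (R3‖R_L) = 7308 Ω, so V_A = 31.7 × 7308/8269 = 28.02 V.
Then V_B = V_A × (R3‖R_L)/(R2 + R3‖R_L) = 28.02 × 6108/7308 = 23.4 V.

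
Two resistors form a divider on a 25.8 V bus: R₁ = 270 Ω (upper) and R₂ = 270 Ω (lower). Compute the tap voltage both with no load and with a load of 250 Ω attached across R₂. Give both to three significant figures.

Unloaded: 12.9 V; loaded: 8.38 V

Open-circuit: V = 25.8 × 270/(270 + 270) = 12.9 V.
With the load, R₂ becomes R₂‖R_L = 129.8 Ω, so V = 25.8 × 129.8/399.8 = 8.38 V.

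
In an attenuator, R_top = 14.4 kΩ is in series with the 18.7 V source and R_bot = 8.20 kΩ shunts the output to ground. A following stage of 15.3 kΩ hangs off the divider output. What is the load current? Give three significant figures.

R_bot‖R_L = 5.339 kΩ; V_out = 18.7 × 5.339/19.74 = 5.058 V.
I_L = V_out / R_L = 5.058 / 15.3 kΩ = 0.331 mA.

I_L ≈ 0.331 mA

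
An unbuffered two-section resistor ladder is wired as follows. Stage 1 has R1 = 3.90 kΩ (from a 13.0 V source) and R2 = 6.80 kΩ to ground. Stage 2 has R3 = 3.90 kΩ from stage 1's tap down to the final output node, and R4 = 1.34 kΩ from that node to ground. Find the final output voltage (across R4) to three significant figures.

V_out ≈ 1.43 V

Stage 2 presents R3+R4 = 5.240 kΩ as a load on stage 1's tap.
Stage 1's lower leg becomes R2‖(R3+R4) = 2.959 kΩ, so V_mid = 13.0 × 2.959/6.859 = 5.609 V.
Stage 2 is itself unloaded: V_out = V_mid × R4/(R3+R4) = 5.609 × 1.34/5.240 = 1.43 V.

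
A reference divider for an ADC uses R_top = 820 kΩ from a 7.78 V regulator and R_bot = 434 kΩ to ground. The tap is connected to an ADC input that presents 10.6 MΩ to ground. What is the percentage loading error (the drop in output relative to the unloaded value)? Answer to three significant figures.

2.61 %

The divider's output (Thévenin) resistance is R_top‖R_bot = 283.8 kΩ.
Fractional drop under load = R_th/(R_th + R_L) = 283.8 / (283.8 + 10600) = 0.02608.
So the output falls by 2.61 %.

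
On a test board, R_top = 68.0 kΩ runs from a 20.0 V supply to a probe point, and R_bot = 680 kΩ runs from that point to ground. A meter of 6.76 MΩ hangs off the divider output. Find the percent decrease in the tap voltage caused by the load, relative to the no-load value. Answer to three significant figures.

The divider's output (Thévenin) resistance is R_top‖R_bot = 61.82 kΩ.
Fractional drop under load = R_th/(R_th + R_L) = 61.82 / (61.82 + 6760) = 0.009062.
So the output falls by 0.906 %.

0.906 %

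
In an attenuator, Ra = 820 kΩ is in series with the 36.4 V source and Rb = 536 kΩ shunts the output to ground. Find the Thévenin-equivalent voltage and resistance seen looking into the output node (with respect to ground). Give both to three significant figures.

V_th is the open-circuit tap voltage: 36.4 × 536/(820 + 536) = 14.4 V.
With the supply zeroed, Ra and Rb appear in parallel from the tap: R_th = Ra‖Rb = (820 × 536)/1356 = 324 kΩ.

V_th = 14.4 V, R_th = 324 kΩ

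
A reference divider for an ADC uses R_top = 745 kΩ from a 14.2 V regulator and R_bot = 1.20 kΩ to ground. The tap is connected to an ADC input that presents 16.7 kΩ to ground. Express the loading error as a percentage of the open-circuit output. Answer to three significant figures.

6.69 %

The divider's output (Thévenin) resistance is R_top‖R_bot = 1.198 kΩ.
Fractional drop under load = R_th/(R_th + R_L) = 1.198 / (1.198 + 16.7) = 0.06694.
So the output falls by 6.69 %.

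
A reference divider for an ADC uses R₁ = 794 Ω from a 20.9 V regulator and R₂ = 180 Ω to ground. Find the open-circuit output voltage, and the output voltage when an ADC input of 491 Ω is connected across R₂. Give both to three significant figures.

Unloaded: 3.86 V; loaded: 2.97 V

Open-circuit: V = 20.9 × 180/(794 + 180) = 3.86 V.
With the load, R₂ becomes R₂‖R_L = 131.7 Ω, so V = 20.9 × 131.7/925.7 = 2.97 V.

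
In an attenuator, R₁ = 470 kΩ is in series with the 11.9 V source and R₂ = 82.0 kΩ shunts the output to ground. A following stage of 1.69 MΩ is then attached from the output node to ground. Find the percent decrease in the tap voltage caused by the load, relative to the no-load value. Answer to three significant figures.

The divider's output (Thévenin) resistance is R₁‖R₂ = 69.82 kΩ.
Fractional drop under load = R_th/(R_th + R_L) = 69.82 / (69.82 + 1690) = 0.03967.
So the output falls by 3.97 %.

3.97 %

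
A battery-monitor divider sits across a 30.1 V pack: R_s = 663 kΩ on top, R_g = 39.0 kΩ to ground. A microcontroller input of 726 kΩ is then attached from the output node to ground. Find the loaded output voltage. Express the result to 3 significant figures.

The load sits in parallel with R_g: R_g‖R_L = (39.0 × 726) / (39.0 + 726) = 37.01 kΩ.
V_out = 30.1 × 37.01 / (663 + 37.01) = 30.1 × 37.01/700.0 = 1.59 V.

V_out ≈ 1.59 V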